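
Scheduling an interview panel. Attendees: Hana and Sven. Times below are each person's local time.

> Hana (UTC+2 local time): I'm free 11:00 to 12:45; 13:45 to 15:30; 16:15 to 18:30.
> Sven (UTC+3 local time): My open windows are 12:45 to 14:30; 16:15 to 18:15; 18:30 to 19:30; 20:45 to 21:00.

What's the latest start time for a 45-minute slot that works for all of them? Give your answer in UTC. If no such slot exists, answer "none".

15:45

Hana in UTC: 09:00-10:45, 11:45-13:30, 14:15-16:30 (subtract 2h to convert from UTC+2).
Sven in UTC: 09:45-11:30, 13:15-15:15, 15:30-16:30, 17:45-18:00 (subtract 3h to convert from UTC+3).
Hana ∩ Sven: 09:45-10:45, 13:15-13:30, 14:15-15:15, 15:30-16:30.
The last common window of at least 45 minutes is 15:30-16:30; a 45-minute meeting can start as late as 15:45 and still end by 16:30.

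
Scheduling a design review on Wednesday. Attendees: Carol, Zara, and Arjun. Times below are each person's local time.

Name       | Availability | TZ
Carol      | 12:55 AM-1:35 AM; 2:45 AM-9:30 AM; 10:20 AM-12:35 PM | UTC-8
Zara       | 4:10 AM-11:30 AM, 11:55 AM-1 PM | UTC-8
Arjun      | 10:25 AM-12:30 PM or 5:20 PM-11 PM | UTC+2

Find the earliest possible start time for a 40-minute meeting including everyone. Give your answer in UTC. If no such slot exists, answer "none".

15:20

Carol in UTC: 08:55-09:35, 10:45-17:30, 18:20-20:35 (add 8h to convert from UTC-8).
Zara in UTC: 12:10-19:30, 19:55-21:00 (add 8h to convert from UTC-8).
Arjun in UTC: 08:25-10:30, 15:20-21:00 (subtract 2h to convert from UTC+2).
Carol ∩ Zara: 12:10-17:30, 18:20-19:30, 19:55-20:35.
Carol ∩ Zara ∩ Arjun: 15:20-17:30, 18:20-19:30, 19:55-20:35.
So the common availability across everyone is 15:20-17:30, 18:20-19:30, 19:55-20:35.
The first common window of at least 40 minutes is 15:20-17:30, so the earliest start is 15:20.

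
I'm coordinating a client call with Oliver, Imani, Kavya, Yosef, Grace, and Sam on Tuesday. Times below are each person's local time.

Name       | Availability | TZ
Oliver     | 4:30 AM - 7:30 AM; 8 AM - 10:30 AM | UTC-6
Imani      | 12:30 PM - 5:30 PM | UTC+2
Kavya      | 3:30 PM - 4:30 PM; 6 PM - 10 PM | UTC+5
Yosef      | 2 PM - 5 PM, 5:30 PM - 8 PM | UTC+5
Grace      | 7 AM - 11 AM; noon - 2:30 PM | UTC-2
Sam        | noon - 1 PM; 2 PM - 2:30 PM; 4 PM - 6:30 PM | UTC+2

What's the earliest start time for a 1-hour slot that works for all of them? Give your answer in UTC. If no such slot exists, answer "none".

14:00

Oliver in UTC: 10:30-13:30, 14:00-16:30 (add 6h to convert from UTC-6).
Imani in UTC: 10:30-15:30 (subtract 2h to convert from UTC+2).
Kavya in UTC: 10:30-11:30, 13:00-17:00 (subtract 5h to convert from UTC+5).
Yosef in UTC: 09:00-12:00, 12:30-15:00 (subtract 5h to convert from UTC+5).
Grace in UTC: 09:00-13:00, 14:00-16:30 (add 2h to convert from UTC-2).
Sam in UTC: 10:00-11:00, 12:00-12:30, 14:00-16:30 (subtract 2h to convert from UTC+2).
Oliver ∩ Imani: 10:30-13:30, 14:00-15:30.
Oliver ∩ Imani ∩ Kavya: 10:30-11:30, 13:00-13:30, 14:00-15:30.
Oliver ∩ Imani ∩ Kavya ∩ Yosef: 10:30-11:30, 13:00-13:30, 14:00-15:00.
Oliver ∩ Imani ∩ Kavya ∩ Yosef ∩ Grace: 10:30-11:30, 14:00-15:00.
Oliver ∩ Imani ∩ Kavya ∩ Yosef ∩ Grace ∩ Sam: 10:30-11:00, 14:00-15:00.
The first common window of at least 60 minutes is 14:00-15:00, so the earliest start is 14:00.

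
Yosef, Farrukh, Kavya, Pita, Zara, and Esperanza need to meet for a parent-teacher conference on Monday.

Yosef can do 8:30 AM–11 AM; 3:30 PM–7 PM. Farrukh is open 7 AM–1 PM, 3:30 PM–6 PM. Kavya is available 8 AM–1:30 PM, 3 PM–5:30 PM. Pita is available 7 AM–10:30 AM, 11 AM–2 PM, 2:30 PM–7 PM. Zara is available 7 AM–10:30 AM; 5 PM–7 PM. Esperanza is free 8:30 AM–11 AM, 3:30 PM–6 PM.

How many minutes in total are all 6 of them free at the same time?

150

Yosef ∩ Farrukh: 08:30-11:00, 15:30-18:00.
Yosef ∩ Farrukh ∩ Kavya: 08:30-11:00, 15:30-17:30.
Yosef ∩ Farrukh ∩ Kavya ∩ Pita: 08:30-10:30, 15:30-17:30.
Yosef ∩ Farrukh ∩ Kavya ∩ Pita ∩ Zara: 08:30-10:30, 17:00-17:30.
Yosef ∩ Farrukh ∩ Kavya ∩ Pita ∩ Zara ∩ Esperanza: 08:30-10:30, 17:00-17:30.
Summing the common windows: 120 + 30 = 150 minutes.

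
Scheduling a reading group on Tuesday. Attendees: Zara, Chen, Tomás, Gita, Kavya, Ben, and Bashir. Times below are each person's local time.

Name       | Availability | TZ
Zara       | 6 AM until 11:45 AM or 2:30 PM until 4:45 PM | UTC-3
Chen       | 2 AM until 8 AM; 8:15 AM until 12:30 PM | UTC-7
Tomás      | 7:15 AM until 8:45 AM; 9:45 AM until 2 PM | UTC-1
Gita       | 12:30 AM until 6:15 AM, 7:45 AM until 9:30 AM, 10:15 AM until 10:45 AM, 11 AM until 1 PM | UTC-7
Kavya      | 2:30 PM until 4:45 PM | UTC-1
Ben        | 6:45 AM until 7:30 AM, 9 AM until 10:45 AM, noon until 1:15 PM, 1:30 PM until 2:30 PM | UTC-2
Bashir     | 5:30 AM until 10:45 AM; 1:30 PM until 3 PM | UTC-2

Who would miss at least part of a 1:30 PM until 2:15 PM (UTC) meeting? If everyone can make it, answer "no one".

Zara in UTC: 09:00-14:45, 17:30-19:45 (add 3h to convert from UTC-3).
Chen in UTC: 09:00-15:00, 15:15-19:30 (add 7h to convert from UTC-7).
Tomás in UTC: 08:15-09:45, 10:45-15:00 (add 1h to convert from UTC-1).
Gita in UTC: 07:30-13:15, 14:45-16:30, 17:15-17:45, 18:00-20:00 (add 7h to convert from UTC-7).
Kavya in UTC: 15:30-17:45 (add 1h to convert from UTC-1).
Ben in UTC: 08:45-09:30, 11:00-12:45, 14:00-15:15, 15:30-16:30 (add 2h to convert from UTC-2).
Bashir in UTC: 07:30-12:45, 15:30-17:00 (add 2h to convert from UTC-2).
Zara: free for 13:30-14:15. Chen: free for 13:30-14:15. Tomás: free for 13:30-14:15. Gita: not fully free for 13:30-14:15. Kavya: not fully free for 13:30-14:15. Ben: not fully free for 13:30-14:15. Bashir: not fully free for 13:30-14:15.

Bashir, Ben, Gita, Kavya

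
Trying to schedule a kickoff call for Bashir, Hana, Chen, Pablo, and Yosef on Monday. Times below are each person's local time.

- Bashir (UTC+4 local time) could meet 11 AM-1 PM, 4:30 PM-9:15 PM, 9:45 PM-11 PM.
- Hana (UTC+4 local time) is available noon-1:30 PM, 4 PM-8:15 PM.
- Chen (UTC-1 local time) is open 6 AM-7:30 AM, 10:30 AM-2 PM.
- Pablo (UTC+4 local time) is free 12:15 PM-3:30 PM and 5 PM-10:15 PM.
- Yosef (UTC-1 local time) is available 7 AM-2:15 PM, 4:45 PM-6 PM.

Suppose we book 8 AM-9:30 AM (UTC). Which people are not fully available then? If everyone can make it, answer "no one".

Bashir, Chen, Pablo

Bashir in UTC: 07:00-09:00, 12:30-17:15, 17:45-19:00 (subtract 4h to convert from UTC+4).
Hana in UTC: 08:00-09:30, 12:00-16:15 (subtract 4h to convert from UTC+4).
Chen in UTC: 07:00-08:30, 11:30-15:00 (add 1h to convert from UTC-1).
Pablo in UTC: 08:15-11:30, 13:00-18:15 (subtract 4h to convert from UTC+4).
Yosef in UTC: 08:00-15:15, 17:45-19:00 (add 1h to convert from UTC-1).
Bashir: not fully free for 08:00-09:30. Hana: free for 08:00-09:30. Chen: not fully free for 08:00-09:30. Pablo: not fully free for 08:00-09:30. Yosef: free for 08:00-09:30.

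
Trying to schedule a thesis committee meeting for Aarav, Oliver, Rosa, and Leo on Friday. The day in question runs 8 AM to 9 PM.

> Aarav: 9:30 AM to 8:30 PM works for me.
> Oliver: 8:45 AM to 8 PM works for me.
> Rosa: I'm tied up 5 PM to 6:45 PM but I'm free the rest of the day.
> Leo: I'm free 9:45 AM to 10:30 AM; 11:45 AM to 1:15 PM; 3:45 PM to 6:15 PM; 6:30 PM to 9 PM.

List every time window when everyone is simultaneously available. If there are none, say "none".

Aarav free: 09:30-20:30.
Oliver free: 08:45-20:00.
Rosa free: 08:00-17:00, 18:45-21:00 (invert busy blocks within the working day).
Leo free: 09:45-10:30, 11:45-13:15, 15:45-18:15, 18:30-21:00.
Aarav ∩ Oliver: 09:30-20:00.
Aarav ∩ Oliver ∩ Rosa: 09:30-17:00, 18:45-20:00.
Aarav ∩ Oliver ∩ Rosa ∩ Leo: 09:45-10:30, 11:45-13:15, 15:45-17:00, 18:45-20:00.

09:45-10:30, 11:45-13:15, 15:45-17:00, 18:45-20:00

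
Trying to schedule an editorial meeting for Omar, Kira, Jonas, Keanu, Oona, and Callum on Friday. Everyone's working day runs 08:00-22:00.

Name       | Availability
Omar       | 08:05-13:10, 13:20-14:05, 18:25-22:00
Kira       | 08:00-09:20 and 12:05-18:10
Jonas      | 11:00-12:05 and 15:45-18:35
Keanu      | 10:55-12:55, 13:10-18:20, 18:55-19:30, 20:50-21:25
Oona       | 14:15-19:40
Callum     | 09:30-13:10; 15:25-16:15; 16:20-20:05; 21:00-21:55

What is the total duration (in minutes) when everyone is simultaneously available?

0

Omar ∩ Kira: 08:05-09:20, 12:05-13:10, 13:20-14:05.
Omar ∩ Kira ∩ Jonas: ∅.
Omar ∩ Kira ∩ Jonas ∩ Keanu: ∅.
Omar ∩ Kira ∩ Jonas ∩ Keanu ∩ Oona: ∅.
Omar ∩ Kira ∩ Jonas ∩ Keanu ∩ Oona ∩ Callum: ∅.
There is no time when everyone is free.
There is no common window, so the total is 0 minutes.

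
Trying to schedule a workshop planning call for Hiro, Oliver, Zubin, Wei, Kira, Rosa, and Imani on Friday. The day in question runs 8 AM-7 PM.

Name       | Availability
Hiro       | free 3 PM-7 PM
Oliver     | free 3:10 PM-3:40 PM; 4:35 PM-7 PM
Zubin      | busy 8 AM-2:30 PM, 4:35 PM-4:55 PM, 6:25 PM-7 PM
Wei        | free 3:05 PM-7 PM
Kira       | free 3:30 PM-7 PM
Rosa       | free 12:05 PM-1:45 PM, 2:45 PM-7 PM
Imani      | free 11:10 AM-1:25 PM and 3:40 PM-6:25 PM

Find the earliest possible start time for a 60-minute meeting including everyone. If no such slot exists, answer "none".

16:55

Hiro free: 15:00-19:00.
Oliver free: 15:10-15:40, 16:35-19:00.
Zubin free: 14:30-16:35, 16:55-18:25 (invert busy blocks within the working day).
Wei free: 15:05-19:00.
Kira free: 15:30-19:00.
Rosa free: 12:05-13:45, 14:45-19:00.
Imani free: 11:10-13:25, 15:40-18:25.
Hiro ∩ Oliver: 15:10-15:40, 16:35-19:00.
Hiro ∩ Oliver ∩ Zubin: 15:10-15:40, 16:55-18:25.
Hiro ∩ Oliver ∩ Zubin ∩ Wei: 15:10-15:40, 16:55-18:25.
Hiro ∩ Oliver ∩ Zubin ∩ Wei ∩ Kira: 15:30-15:40, 16:55-18:25.
Hiro ∩ Oliver ∩ Zubin ∩ Wei ∩ Kira ∩ Rosa: 15:30-15:40, 16:55-18:25.
Hiro ∩ Oliver ∩ Zubin ∩ Wei ∩ Kira ∩ Rosa ∩ Imani: 16:55-18:25.
The first common window of at least 60 minutes is 16:55-18:25, so the earliest start is 16:55.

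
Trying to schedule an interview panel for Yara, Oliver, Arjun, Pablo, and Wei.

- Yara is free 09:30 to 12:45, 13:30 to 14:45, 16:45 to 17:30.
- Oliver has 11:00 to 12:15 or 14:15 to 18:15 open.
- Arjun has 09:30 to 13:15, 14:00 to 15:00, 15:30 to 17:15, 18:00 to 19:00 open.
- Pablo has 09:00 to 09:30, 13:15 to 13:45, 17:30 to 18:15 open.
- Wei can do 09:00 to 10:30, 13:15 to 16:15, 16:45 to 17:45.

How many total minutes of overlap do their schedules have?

Yara ∩ Oliver: 11:00-12:15, 14:15-14:45, 16:45-17:30.
Yara ∩ Oliver ∩ Arjun: 11:00-12:15, 14:15-14:45, 16:45-17:15.
Yara ∩ Oliver ∩ Arjun ∩ Pablo: ∅.
Yara ∩ Oliver ∩ Arjun ∩ Pablo ∩ Wei: ∅.
There is no time when everyone is free.
There is no common window, so the total is 0 minutes.

0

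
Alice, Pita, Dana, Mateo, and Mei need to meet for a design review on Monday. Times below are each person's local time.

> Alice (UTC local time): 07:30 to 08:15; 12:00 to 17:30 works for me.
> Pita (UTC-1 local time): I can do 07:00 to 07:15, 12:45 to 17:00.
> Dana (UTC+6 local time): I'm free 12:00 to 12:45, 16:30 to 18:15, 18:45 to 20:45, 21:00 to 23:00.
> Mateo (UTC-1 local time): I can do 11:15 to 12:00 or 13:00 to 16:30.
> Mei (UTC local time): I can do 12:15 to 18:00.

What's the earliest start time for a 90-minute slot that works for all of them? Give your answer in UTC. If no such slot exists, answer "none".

Alice in UTC: 07:30-08:15, 12:00-17:30.
Pita in UTC: 08:00-08:15, 13:45-18:00 (add 1h to convert from UTC-1).
Dana in UTC: 06:00-06:45, 10:30-12:15, 12:45-14:45, 15:00-17:00 (subtract 6h to convert from UTC+6).
Mateo in UTC: 12:15-13:00, 14:00-17:30 (add 1h to convert from UTC-1).
Mei in UTC: 12:15-18:00.
Alice ∩ Pita: 08:00-08:15, 13:45-17:30.
Alice ∩ Pita ∩ Dana: 13:45-14:45, 15:00-17:00.
Alice ∩ Pita ∩ Dana ∩ Mateo: 14:00-14:45, 15:00-17:00.
Alice ∩ Pita ∩ Dana ∩ Mateo ∩ Mei: 14:00-14:45, 15:00-17:00.
Those are the intersection windows.
The first common window of at least 90 minutes is 15:00-17:00, so the earliest start is 15:00.

15:00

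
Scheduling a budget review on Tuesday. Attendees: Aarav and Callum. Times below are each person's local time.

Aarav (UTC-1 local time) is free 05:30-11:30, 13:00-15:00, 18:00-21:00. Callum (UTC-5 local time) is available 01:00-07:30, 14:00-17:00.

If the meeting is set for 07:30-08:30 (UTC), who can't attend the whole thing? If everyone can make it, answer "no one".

Aarav in UTC: 06:30-12:30, 14:00-16:00, 19:00-22:00 (add 1h to convert from UTC-1).
Callum in UTC: 06:00-12:30, 19:00-22:00 (add 5h to convert from UTC-5).
Aarav: free for 07:30-08:30. Callum: free for 07:30-08:30.

no one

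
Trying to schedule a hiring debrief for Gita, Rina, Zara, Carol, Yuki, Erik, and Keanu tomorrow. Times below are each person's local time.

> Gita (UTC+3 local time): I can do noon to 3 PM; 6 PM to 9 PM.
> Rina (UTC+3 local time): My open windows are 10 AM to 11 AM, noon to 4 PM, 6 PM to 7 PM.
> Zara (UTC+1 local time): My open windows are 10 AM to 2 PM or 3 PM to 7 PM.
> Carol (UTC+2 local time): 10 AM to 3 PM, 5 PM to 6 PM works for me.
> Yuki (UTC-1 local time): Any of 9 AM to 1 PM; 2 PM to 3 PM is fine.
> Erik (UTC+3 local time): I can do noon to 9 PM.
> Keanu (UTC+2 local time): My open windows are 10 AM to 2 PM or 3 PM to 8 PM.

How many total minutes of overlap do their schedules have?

Gita in UTC: 09:00-12:00, 15:00-18:00 (subtract 3h to convert from UTC+3).
Rina in UTC: 07:00-08:00, 09:00-13:00, 15:00-16:00 (subtract 3h to convert from UTC+3).
Zara in UTC: 09:00-13:00, 14:00-18:00 (subtract 1h to convert from UTC+1).
Carol in UTC: 08:00-13:00, 15:00-16:00 (subtract 2h to convert from UTC+2).
Yuki in UTC: 10:00-14:00, 15:00-16:00 (add 1h to convert from UTC-1).
Erik in UTC: 09:00-18:00 (subtract 3h to convert from UTC+3).
Keanu in UTC: 08:00-12:00, 13:00-18:00 (subtract 2h to convert from UTC+2).
Gita ∩ Rina: 09:00-12:00, 15:00-16:00.
Gita ∩ Rina ∩ Zara: 09:00-12:00, 15:00-16:00.
Gita ∩ Rina ∩ Zara ∩ Carol: 09:00-12:00, 15:00-16:00.
Gita ∩ Rina ∩ Zara ∩ Carol ∩ Yuki: 10:00-12:00, 15:00-16:00.
Gita ∩ Rina ∩ Zara ∩ Carol ∩ Yuki ∩ Erik: 10:00-12:00, 15:00-16:00.
Gita ∩ Rina ∩ Zara ∩ Carol ∩ Yuki ∩ Erik ∩ Keanu: 10:00-12:00, 15:00-16:00.
Summing the common windows: 120 + 60 = 180 minutes.

180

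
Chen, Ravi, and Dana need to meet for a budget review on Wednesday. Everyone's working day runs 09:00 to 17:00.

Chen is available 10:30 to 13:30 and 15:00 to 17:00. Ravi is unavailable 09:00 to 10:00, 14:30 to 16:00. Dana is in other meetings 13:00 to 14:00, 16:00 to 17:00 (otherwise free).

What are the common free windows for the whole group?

10:30-13:00

Chen free: 10:30-13:30, 15:00-17:00.
Ravi free: 10:00-14:30, 16:00-17:00 (invert busy blocks within the working day).
Dana free: 09:00-13:00, 14:00-16:00 (invert busy blocks within the working day).
Chen ∩ Ravi: 10:30-13:30, 16:00-17:00.
Chen ∩ Ravi ∩ Dana: 10:30-13:00.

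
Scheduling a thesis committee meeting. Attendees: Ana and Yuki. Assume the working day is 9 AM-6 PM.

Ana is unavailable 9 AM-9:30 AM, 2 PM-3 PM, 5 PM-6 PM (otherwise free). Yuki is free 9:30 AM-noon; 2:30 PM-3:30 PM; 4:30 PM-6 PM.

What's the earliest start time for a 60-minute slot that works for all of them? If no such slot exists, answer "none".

Ana free: 09:30-14:00, 15:00-17:00 (invert busy blocks within the working day).
Yuki free: 09:30-12:00, 14:30-15:30, 16:30-18:00.
Ana ∩ Yuki: 09:30-12:00, 15:00-15:30, 16:30-17:00.
The first common window of at least 60 minutes is 09:30-12:00, so the earliest start is 09:30.

09:30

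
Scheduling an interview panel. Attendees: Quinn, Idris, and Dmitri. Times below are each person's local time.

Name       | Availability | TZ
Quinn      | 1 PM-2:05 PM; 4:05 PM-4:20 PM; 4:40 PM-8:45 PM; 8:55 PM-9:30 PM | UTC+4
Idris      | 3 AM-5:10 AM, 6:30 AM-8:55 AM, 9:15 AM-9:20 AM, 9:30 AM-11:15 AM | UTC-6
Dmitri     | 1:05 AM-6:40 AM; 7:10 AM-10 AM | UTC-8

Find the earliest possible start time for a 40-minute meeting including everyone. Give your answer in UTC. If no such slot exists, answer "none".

09:05

Quinn in UTC: 09:00-10:05, 12:05-12:20, 12:40-16:45, 16:55-17:30 (subtract 4h to convert from UTC+4).
Idris in UTC: 09:00-11:10, 12:30-14:55, 15:15-15:20, 15:30-17:15 (add 6h to convert from UTC-6).
Dmitri in UTC: 09:05-14:40, 15:10-18:00 (add 8h to convert from UTC-8).
Quinn ∩ Idris: 09:00-10:05, 12:40-14:55, 15:15-15:20, 15:30-16:45, 16:55-17:15.
Quinn ∩ Idris ∩ Dmitri: 09:05-10:05, 12:40-14:40, 15:15-15:20, 15:30-16:45, 16:55-17:15.
The first common window of at least 40 minutes is 09:05-10:05, so the earliest start is 09:05.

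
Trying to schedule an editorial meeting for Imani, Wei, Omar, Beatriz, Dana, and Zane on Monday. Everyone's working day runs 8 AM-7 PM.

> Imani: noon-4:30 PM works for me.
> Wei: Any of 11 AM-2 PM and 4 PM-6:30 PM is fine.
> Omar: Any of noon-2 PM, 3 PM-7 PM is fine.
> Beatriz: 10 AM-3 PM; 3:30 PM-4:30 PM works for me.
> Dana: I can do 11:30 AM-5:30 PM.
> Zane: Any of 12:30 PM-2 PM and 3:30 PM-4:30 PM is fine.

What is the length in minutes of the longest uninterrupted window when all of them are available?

90

Imani ∩ Wei: 12:00-14:00, 16:00-16:30.
Imani ∩ Wei ∩ Omar: 12:00-14:00, 16:00-16:30.
Imani ∩ Wei ∩ Omar ∩ Beatriz: 12:00-14:00, 16:00-16:30.
Imani ∩ Wei ∩ Omar ∩ Beatriz ∩ Dana: 12:00-14:00, 16:00-16:30.
Imani ∩ Wei ∩ Omar ∩ Beatriz ∩ Dana ∩ Zane: 12:30-14:00, 16:00-16:30.
Those are the intersection windows.
The longest is 12:30-14:00 at 90 minutes.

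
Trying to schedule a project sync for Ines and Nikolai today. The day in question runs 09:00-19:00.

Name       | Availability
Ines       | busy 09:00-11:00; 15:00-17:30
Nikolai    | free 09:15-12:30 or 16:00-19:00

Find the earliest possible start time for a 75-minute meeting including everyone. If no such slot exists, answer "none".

Ines free: 11:00-15:00, 17:30-19:00 (invert busy blocks within the working day).
Nikolai free: 09:15-12:30, 16:00-19:00.
Ines ∩ Nikolai: 11:00-12:30, 17:30-19:00.
Those are the intersection windows.
The first common window of at least 75 minutes is 11:00-12:30, so the earliest start is 11:00.

11:00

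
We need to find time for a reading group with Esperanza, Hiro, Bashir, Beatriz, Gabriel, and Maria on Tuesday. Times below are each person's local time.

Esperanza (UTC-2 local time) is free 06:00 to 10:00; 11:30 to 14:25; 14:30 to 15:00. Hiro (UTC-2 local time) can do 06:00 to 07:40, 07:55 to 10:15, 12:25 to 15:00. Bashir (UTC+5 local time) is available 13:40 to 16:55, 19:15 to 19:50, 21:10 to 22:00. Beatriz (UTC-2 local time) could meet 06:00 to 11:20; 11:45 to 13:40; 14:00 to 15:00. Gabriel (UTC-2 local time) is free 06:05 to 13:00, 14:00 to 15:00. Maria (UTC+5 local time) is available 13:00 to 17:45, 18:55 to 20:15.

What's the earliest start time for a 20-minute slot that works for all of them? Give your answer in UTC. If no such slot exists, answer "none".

Esperanza in UTC: 08:00-12:00, 13:30-16:25, 16:30-17:00 (add 2h to convert from UTC-2).
Hiro in UTC: 08:00-09:40, 09:55-12:15, 14:25-17:00 (add 2h to convert from UTC-2).
Bashir in UTC: 08:40-11:55, 14:15-14:50, 16:10-17:00 (subtract 5h to convert from UTC+5).
Beatriz in UTC: 08:00-13:20, 13:45-15:40, 16:00-17:00 (add 2h to convert from UTC-2).
Gabriel in UTC: 08:05-15:00, 16:00-17:00 (add 2h to convert from UTC-2).
Maria in UTC: 08:00-12:45, 13:55-15:15 (subtract 5h to convert from UTC+5).
Esperanza ∩ Hiro: 08:00-09:40, 09:55-12:00, 14:25-16:25, 16:30-17:00.
Esperanza ∩ Hiro ∩ Bashir: 08:40-09:40, 09:55-11:55, 14:25-14:50, 16:10-16:25, 16:30-17:00.
Esperanza ∩ Hiro ∩ Bashir ∩ Beatriz: 08:40-09:40, 09:55-11:55, 14:25-14:50, 16:10-16:25, 16:30-17:00.
Esperanza ∩ Hiro ∩ Bashir ∩ Beatriz ∩ Gabriel: 08:40-09:40, 09:55-11:55, 14:25-14:50, 16:10-16:25, 16:30-17:00.
Esperanza ∩ Hiro ∩ Bashir ∩ Beatriz ∩ Gabriel ∩ Maria: 08:40-09:40, 09:55-11:55, 14:25-14:50.
So the common availability across everyone is 08:40-09:40, 09:55-11:55, 14:25-14:50.
The first common window of at least 20 minutes is 08:40-09:40, so the earliest start is 08:40.

08:40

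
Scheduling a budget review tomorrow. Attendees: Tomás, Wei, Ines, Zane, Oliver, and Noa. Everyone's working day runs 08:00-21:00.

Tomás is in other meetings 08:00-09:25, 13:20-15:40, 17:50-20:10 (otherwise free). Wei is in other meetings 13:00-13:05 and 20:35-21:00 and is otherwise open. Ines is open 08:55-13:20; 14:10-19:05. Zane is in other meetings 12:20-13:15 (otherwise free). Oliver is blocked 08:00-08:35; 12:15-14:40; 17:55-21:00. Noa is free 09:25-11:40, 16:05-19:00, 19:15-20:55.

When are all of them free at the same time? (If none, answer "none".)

Tomás free: 09:25-13:20, 15:40-17:50, 20:10-21:00 (invert busy blocks within the working day).
Wei free: 08:00-13:00, 13:05-20:35 (invert busy blocks within the working day).
Ines free: 08:55-13:20, 14:10-19:05.
Zane free: 08:00-12:20, 13:15-21:00 (invert busy blocks within the working day).
Oliver free: 08:35-12:15, 14:40-17:55 (invert busy blocks within the working day).
Noa free: 09:25-11:40, 16:05-19:00, 19:15-20:55.
Tomás ∩ Wei: 09:25-13:00, 13:05-13:20, 15:40-17:50, 20:10-20:35.
Tomás ∩ Wei ∩ Ines: 09:25-13:00, 13:05-13:20, 15:40-17:50.
Tomás ∩ Wei ∩ Ines ∩ Zane: 09:25-12:20, 13:15-13:20, 15:40-17:50.
Tomás ∩ Wei ∩ Ines ∩ Zane ∩ Oliver: 09:25-12:15, 15:40-17:50.
Tomás ∩ Wei ∩ Ines ∩ Zane ∩ Oliver ∩ Noa: 09:25-11:40, 16:05-17:50.

09:25-11:40, 16:05-17:50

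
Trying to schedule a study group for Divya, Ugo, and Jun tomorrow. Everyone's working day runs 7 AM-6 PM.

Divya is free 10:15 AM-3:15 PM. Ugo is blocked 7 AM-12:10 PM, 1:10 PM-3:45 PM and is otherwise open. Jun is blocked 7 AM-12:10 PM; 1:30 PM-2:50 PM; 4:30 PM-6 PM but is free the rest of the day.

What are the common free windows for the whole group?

Divya free: 10:15-15:15.
Ugo free: 12:10-13:10, 15:45-18:00 (invert busy blocks within the working day).
Jun free: 12:10-13:30, 14:50-16:30 (invert busy blocks within the working day).
Divya ∩ Ugo: 12:10-13:10.
Divya ∩ Ugo ∩ Jun: 12:10-13:10.
So the common availability across everyone is 12:10-13:10.

12:10-13:10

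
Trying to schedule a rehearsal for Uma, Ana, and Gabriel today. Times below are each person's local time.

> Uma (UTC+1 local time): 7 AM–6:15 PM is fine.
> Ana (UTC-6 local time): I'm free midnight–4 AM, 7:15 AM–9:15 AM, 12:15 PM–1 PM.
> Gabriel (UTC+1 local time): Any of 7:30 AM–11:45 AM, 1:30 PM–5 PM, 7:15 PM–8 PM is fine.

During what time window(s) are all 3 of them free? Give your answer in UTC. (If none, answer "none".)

06:30-10:00, 13:15-15:15

Uma in UTC: 06:00-17:15 (subtract 1h to convert from UTC+1).
Ana in UTC: 06:00-10:00, 13:15-15:15, 18:15-19:00 (add 6h to convert from UTC-6).
Gabriel in UTC: 06:30-10:45, 12:30-16:00, 18:15-19:00 (subtract 1h to convert from UTC+1).
Uma ∩ Ana: 06:00-10:00, 13:15-15:15.
Uma ∩ Ana ∩ Gabriel: 06:30-10:00, 13:15-15:15.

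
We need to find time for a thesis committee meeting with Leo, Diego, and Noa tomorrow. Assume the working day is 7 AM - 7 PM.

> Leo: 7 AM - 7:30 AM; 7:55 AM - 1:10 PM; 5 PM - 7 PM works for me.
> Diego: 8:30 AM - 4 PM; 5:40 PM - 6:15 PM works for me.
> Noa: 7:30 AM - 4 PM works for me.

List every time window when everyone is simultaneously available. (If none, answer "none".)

Leo ∩ Diego: 08:30-13:10, 17:40-18:15.
Leo ∩ Diego ∩ Noa: 08:30-13:10.

08:30-13:10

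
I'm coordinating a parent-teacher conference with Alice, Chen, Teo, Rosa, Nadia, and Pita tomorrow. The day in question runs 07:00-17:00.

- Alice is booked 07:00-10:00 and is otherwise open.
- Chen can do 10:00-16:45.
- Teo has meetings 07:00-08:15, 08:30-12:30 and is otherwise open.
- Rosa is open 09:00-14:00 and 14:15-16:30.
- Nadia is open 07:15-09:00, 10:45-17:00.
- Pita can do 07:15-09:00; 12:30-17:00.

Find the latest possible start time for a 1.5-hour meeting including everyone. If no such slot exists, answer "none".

15:00

Alice free: 10:00-17:00 (invert busy blocks within the working day).
Chen free: 10:00-16:45.
Teo free: 08:15-08:30, 12:30-17:00 (invert busy blocks within the working day).
Rosa free: 09:00-14:00, 14:15-16:30.
Nadia free: 07:15-09:00, 10:45-17:00.
Pita free: 07:15-09:00, 12:30-17:00.
Alice ∩ Chen: 10:00-16:45.
Alice ∩ Chen ∩ Teo: 12:30-16:45.
Alice ∩ Chen ∩ Teo ∩ Rosa: 12:30-14:00, 14:15-16:30.
Alice ∩ Chen ∩ Teo ∩ Rosa ∩ Nadia: 12:30-14:00, 14:15-16:30.
Alice ∩ Chen ∩ Teo ∩ Rosa ∩ Nadia ∩ Pita: 12:30-14:00, 14:15-16:30.
So the common availability across everyone is 12:30-14:00, 14:15-16:30.
The last common window of at least 90 minutes is 14:15-16:30; a 90-minute meeting can start as late as 15:00 and still end by 16:30.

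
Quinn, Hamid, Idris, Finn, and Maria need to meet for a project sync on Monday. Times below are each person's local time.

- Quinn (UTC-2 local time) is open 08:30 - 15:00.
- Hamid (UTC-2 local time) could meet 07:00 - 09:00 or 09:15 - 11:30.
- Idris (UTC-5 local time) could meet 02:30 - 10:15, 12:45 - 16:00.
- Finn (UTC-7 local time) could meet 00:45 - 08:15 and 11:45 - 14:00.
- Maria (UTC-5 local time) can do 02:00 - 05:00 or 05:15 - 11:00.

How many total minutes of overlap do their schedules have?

Quinn in UTC: 10:30-17:00 (add 2h to convert from UTC-2).
Hamid in UTC: 09:00-11:00, 11:15-13:30 (add 2h to convert from UTC-2).
Idris in UTC: 07:30-15:15, 17:45-21:00 (add 5h to convert from UTC-5).
Finn in UTC: 07:45-15:15, 18:45-21:00 (add 7h to convert from UTC-7).
Maria in UTC: 07:00-10:00, 10:15-16:00 (add 5h to convert from UTC-5).
Quinn ∩ Hamid: 10:30-11:00, 11:15-13:30.
Quinn ∩ Hamid ∩ Idris: 10:30-11:00, 11:15-13:30.
Quinn ∩ Hamid ∩ Idris ∩ Finn: 10:30-11:00, 11:15-13:30.
Quinn ∩ Hamid ∩ Idris ∩ Finn ∩ Maria: 10:30-11:00, 11:15-13:30.
Summing the common windows: 30 + 135 = 165 minutes.

165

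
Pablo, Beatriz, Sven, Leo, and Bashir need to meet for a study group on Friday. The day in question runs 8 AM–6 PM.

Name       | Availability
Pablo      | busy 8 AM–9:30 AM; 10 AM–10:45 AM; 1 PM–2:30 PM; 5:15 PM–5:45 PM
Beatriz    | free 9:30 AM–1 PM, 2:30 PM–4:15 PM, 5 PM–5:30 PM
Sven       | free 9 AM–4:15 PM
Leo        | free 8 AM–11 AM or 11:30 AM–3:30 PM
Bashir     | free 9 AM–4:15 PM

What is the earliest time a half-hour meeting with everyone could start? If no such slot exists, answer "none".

Pablo free: 09:30-10:00, 10:45-13:00, 14:30-17:15, 17:45-18:00 (invert busy blocks within the working day).
Beatriz free: 09:30-13:00, 14:30-16:15, 17:00-17:30.
Sven free: 09:00-16:15.
Leo free: 08:00-11:00, 11:30-15:30.
Bashir free: 09:00-16:15.
Pablo ∩ Beatriz: 09:30-10:00, 10:45-13:00, 14:30-16:15, 17:00-17:15.
Pablo ∩ Beatriz ∩ Sven: 09:30-10:00, 10:45-13:00, 14:30-16:15.
Pablo ∩ Beatriz ∩ Sven ∩ Leo: 09:30-10:00, 10:45-11:00, 11:30-13:00, 14:30-15:30.
Pablo ∩ Beatriz ∩ Sven ∩ Leo ∩ Bashir: 09:30-10:00, 10:45-11:00, 11:30-13:00, 14:30-15:30.
The first common window of at least 30 minutes is 09:30-10:00, so the earliest start is 09:30.

09:30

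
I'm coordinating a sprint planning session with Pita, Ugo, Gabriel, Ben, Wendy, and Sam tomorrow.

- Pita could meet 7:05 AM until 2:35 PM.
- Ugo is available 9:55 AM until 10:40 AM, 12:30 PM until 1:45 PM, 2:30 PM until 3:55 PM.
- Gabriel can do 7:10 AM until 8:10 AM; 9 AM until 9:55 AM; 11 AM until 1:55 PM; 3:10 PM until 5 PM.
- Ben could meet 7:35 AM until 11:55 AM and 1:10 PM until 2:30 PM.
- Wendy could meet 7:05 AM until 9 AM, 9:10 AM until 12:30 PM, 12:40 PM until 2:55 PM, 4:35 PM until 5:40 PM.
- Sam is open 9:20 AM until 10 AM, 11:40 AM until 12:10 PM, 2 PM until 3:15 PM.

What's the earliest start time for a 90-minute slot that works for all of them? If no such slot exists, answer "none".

Pita ∩ Ugo: 09:55-10:40, 12:30-13:45, 14:30-14:35.
Pita ∩ Ugo ∩ Gabriel: 12:30-13:45.
Pita ∩ Ugo ∩ Gabriel ∩ Ben: 13:10-13:45.
Pita ∩ Ugo ∩ Gabriel ∩ Ben ∩ Wendy: 13:10-13:45.
Pita ∩ Ugo ∩ Gabriel ∩ Ben ∩ Wendy ∩ Sam: ∅.
There is no time when everyone is free.
No common window is at least 90 minutes long.

none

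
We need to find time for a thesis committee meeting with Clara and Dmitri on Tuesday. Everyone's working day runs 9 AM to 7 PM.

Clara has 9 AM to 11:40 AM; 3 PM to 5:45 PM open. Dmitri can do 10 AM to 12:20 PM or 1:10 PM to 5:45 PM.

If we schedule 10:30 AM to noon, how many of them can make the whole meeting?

1

Dmitri can make the full 10:30-12:00 slot — that's 1.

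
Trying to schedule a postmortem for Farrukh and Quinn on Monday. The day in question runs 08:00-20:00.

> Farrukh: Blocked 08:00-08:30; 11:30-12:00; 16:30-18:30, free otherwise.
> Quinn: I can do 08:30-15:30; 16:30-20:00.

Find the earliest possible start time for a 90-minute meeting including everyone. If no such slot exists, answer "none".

08:30

Farrukh free: 08:30-11:30, 12:00-16:30, 18:30-20:00 (invert busy blocks within the working day).
Quinn free: 08:30-15:30, 16:30-20:00.
Farrukh ∩ Quinn: 08:30-11:30, 12:00-15:30, 18:30-20:00.
The first common window of at least 90 minutes is 08:30-11:30, so the earliest start is 08:30.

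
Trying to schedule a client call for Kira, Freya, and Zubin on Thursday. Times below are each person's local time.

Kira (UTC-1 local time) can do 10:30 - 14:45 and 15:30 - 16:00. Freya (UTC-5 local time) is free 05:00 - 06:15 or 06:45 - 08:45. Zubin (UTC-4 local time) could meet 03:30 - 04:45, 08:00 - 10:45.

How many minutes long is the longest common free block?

105

Kira in UTC: 11:30-15:45, 16:30-17:00 (add 1h to convert from UTC-1).
Freya in UTC: 10:00-11:15, 11:45-13:45 (add 5h to convert from UTC-5).
Zubin in UTC: 07:30-08:45, 12:00-14:45 (add 4h to convert from UTC-4).
Kira ∩ Freya: 11:45-13:45.
Kira ∩ Freya ∩ Zubin: 12:00-13:45.
Those are the intersection windows.
The longest is 12:00-13:45 at 105 minutes.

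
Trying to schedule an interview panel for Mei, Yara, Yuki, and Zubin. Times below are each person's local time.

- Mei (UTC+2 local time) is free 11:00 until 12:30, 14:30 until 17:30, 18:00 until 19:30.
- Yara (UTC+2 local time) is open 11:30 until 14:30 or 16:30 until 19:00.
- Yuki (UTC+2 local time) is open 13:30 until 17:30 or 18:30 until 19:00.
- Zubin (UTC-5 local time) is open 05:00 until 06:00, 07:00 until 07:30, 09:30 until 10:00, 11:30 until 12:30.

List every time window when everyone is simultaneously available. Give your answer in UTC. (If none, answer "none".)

14:30-15:00, 16:30-17:00

Mei in UTC: 09:00-10:30, 12:30-15:30, 16:00-17:30 (subtract 2h to convert from UTC+2).
Yara in UTC: 09:30-12:30, 14:30-17:00 (subtract 2h to convert from UTC+2).
Yuki in UTC: 11:30-15:30, 16:30-17:00 (subtract 2h to convert from UTC+2).
Zubin in UTC: 10:00-11:00, 12:00-12:30, 14:30-15:00, 16:30-17:30 (add 5h to convert from UTC-5).
Mei ∩ Yara: 09:30-10:30, 14:30-15:30, 16:00-17:00.
Mei ∩ Yara ∩ Yuki: 14:30-15:30, 16:30-17:00.
Mei ∩ Yara ∩ Yuki ∩ Zubin: 14:30-15:00, 16:30-17:00.
Those are the intersection windows.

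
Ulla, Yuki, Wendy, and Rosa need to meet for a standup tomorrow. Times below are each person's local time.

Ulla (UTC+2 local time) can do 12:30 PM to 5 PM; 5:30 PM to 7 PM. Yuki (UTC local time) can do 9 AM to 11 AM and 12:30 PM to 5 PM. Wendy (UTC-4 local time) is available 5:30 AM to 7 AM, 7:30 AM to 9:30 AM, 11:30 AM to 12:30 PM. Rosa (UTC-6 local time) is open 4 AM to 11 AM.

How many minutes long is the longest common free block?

60

Ulla in UTC: 10:30-15:00, 15:30-17:00 (subtract 2h to convert from UTC+2).
Yuki in UTC: 09:00-11:00, 12:30-17:00.
Wendy in UTC: 09:30-11:00, 11:30-13:30, 15:30-16:30 (add 4h to convert from UTC-4).
Rosa in UTC: 10:00-17:00 (add 6h to convert from UTC-6).
Ulla ∩ Yuki: 10:30-11:00, 12:30-15:00, 15:30-17:00.
Ulla ∩ Yuki ∩ Wendy: 10:30-11:00, 12:30-13:30, 15:30-16:30.
Ulla ∩ Yuki ∩ Wendy ∩ Rosa: 10:30-11:00, 12:30-13:30, 15:30-16:30.
The longest is 12:30-13:30 at 60 minutes.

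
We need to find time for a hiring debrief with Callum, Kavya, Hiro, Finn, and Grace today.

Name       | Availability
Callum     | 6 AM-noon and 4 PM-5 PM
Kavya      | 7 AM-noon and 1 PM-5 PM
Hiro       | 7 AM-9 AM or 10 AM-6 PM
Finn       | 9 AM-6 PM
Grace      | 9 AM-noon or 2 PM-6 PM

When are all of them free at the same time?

10:00-12:00, 16:00-17:00

Callum ∩ Kavya: 07:00-12:00, 16:00-17:00.
Callum ∩ Kavya ∩ Hiro: 07:00-09:00, 10:00-12:00, 16:00-17:00.
Callum ∩ Kavya ∩ Hiro ∩ Finn: 10:00-12:00, 16:00-17:00.
Callum ∩ Kavya ∩ Hiro ∩ Finn ∩ Grace: 10:00-12:00, 16:00-17:00.
So the common availability across everyone is 10:00-12:00, 16:00-17:00.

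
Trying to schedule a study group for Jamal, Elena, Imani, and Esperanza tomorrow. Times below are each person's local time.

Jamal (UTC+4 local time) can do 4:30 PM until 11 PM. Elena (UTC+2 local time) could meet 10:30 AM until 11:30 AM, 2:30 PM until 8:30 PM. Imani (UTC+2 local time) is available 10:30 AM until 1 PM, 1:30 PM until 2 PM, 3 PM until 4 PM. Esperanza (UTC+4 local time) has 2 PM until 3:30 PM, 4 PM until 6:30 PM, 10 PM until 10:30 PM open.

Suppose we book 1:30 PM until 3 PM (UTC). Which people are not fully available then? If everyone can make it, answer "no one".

Esperanza, Imani

Jamal in UTC: 12:30-19:00 (subtract 4h to convert from UTC+4).
Elena in UTC: 08:30-09:30, 12:30-18:30 (subtract 2h to convert from UTC+2).
Imani in UTC: 08:30-11:00, 11:30-12:00, 13:00-14:00 (subtract 2h to convert from UTC+2).
Esperanza in UTC: 10:00-11:30, 12:00-14:30, 18:00-18:30 (subtract 4h to convert from UTC+4).
Jamal: free for 13:30-15:00. Elena: free for 13:30-15:00. Imani: not fully free for 13:30-15:00. Esperanza: not fully free for 13:30-15:00.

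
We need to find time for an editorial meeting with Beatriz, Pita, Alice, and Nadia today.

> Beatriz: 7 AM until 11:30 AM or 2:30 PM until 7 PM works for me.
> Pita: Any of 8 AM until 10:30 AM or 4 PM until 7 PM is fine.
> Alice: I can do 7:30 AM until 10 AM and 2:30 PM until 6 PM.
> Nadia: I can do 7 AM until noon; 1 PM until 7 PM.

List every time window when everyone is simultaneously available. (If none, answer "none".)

08:00-10:00, 16:00-18:00

Beatriz ∩ Pita: 08:00-10:30, 16:00-19:00.
Beatriz ∩ Pita ∩ Alice: 08:00-10:00, 16:00-18:00.
Beatriz ∩ Pita ∩ Alice ∩ Nadia: 08:00-10:00, 16:00-18:00.
So the common availability across everyone is 08:00-10:00, 16:00-18:00.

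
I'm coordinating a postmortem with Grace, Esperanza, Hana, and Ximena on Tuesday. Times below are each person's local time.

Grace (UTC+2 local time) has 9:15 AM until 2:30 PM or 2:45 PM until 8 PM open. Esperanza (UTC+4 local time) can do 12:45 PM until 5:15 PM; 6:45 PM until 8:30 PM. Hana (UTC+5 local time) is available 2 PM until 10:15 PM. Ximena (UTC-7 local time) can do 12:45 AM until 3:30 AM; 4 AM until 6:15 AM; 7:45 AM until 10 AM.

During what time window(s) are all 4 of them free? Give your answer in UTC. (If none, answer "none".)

Grace in UTC: 07:15-12:30, 12:45-18:00 (subtract 2h to convert from UTC+2).
Esperanza in UTC: 08:45-13:15, 14:45-16:30 (subtract 4h to convert from UTC+4).
Hana in UTC: 09:00-17:15 (subtract 5h to convert from UTC+5).
Ximena in UTC: 07:45-10:30, 11:00-13:15, 14:45-17:00 (add 7h to convert from UTC-7).
Grace ∩ Esperanza: 08:45-12:30, 12:45-13:15, 14:45-16:30.
Grace ∩ Esperanza ∩ Hana: 09:00-12:30, 12:45-13:15, 14:45-16:30.
Grace ∩ Esperanza ∩ Hana ∩ Ximena: 09:00-10:30, 11:00-12:30, 12:45-13:15, 14:45-16:30.

09:00-10:30, 11:00-12:30, 12:45-13:15, 14:45-16:30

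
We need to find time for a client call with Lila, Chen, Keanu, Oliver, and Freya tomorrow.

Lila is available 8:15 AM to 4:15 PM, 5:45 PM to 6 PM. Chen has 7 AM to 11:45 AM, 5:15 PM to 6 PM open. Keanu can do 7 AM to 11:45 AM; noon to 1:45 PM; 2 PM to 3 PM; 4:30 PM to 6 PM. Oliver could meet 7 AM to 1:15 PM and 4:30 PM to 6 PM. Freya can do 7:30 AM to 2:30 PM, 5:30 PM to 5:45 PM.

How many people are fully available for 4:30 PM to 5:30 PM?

Keanu and Oliver can make the full 16:30-17:30 slot — that's 2.

2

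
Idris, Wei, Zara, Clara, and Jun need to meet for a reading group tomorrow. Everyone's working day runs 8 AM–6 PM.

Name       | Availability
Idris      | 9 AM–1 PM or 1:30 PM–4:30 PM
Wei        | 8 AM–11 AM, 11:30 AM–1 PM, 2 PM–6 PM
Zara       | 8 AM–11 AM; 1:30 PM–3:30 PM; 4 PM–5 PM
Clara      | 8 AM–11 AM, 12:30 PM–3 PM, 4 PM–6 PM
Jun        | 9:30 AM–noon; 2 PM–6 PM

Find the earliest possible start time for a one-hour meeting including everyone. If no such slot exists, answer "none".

Idris ∩ Wei: 09:00-11:00, 11:30-13:00, 14:00-16:30.
Idris ∩ Wei ∩ Zara: 09:00-11:00, 14:00-15:30, 16:00-16:30.
Idris ∩ Wei ∩ Zara ∩ Clara: 09:00-11:00, 14:00-15:00, 16:00-16:30.
Idris ∩ Wei ∩ Zara ∩ Clara ∩ Jun: 09:30-11:00, 14:00-15:00, 16:00-16:30.
The first common window of at least 60 minutes is 09:30-11:00, so the earliest start is 09:30.

09:30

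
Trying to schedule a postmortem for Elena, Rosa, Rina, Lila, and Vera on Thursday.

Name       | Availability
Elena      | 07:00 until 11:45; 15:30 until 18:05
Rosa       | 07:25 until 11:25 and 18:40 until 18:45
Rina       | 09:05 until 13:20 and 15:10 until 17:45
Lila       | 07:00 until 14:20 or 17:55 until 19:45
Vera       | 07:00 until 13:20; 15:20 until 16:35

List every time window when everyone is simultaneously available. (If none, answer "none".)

Elena ∩ Rosa: 07:25-11:25.
Elena ∩ Rosa ∩ Rina: 09:05-11:25.
Elena ∩ Rosa ∩ Rina ∩ Lila: 09:05-11:25.
Elena ∩ Rosa ∩ Rina ∩ Lila ∩ Vera: 09:05-11:25.

09:05-11:25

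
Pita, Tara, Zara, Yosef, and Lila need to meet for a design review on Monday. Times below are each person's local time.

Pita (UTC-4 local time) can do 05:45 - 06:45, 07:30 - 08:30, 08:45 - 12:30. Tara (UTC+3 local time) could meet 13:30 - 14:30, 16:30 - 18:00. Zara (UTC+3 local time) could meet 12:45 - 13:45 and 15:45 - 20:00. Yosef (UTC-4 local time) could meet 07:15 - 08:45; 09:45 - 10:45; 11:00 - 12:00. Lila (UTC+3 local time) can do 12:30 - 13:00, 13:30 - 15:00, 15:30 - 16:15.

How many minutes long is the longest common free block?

0

Pita in UTC: 09:45-10:45, 11:30-12:30, 12:45-16:30 (add 4h to convert from UTC-4).
Tara in UTC: 10:30-11:30, 13:30-15:00 (subtract 3h to convert from UTC+3).
Zara in UTC: 09:45-10:45, 12:45-17:00 (subtract 3h to convert from UTC+3).
Yosef in UTC: 11:15-12:45, 13:45-14:45, 15:00-16:00 (add 4h to convert from UTC-4).
Lila in UTC: 09:30-10:00, 10:30-12:00, 12:30-13:15 (subtract 3h to convert from UTC+3).
Pita ∩ Tara: 10:30-10:45, 13:30-15:00.
Pita ∩ Tara ∩ Zara: 10:30-10:45, 13:30-15:00.
Pita ∩ Tara ∩ Zara ∩ Yosef: 13:45-14:45.
Pita ∩ Tara ∩ Zara ∩ Yosef ∩ Lila: ∅.
There is no time when everyone is free.
No common window exists, so the longest block is 0 minutes.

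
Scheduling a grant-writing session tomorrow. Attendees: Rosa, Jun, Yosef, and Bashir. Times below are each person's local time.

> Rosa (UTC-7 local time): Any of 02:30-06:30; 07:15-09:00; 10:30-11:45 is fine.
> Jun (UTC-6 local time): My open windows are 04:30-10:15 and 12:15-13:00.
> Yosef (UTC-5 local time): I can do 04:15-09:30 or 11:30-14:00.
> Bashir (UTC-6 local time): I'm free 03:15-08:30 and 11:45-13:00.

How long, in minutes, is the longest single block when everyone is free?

180

Rosa in UTC: 09:30-13:30, 14:15-16:00, 17:30-18:45 (add 7h to convert from UTC-7).
Jun in UTC: 10:30-16:15, 18:15-19:00 (add 6h to convert from UTC-6).
Yosef in UTC: 09:15-14:30, 16:30-19:00 (add 5h to convert from UTC-5).
Bashir in UTC: 09:15-14:30, 17:45-19:00 (add 6h to convert from UTC-6).
Rosa ∩ Jun: 10:30-13:30, 14:15-16:00, 18:15-18:45.
Rosa ∩ Jun ∩ Yosef: 10:30-13:30, 14:15-14:30, 18:15-18:45.
Rosa ∩ Jun ∩ Yosef ∩ Bashir: 10:30-13:30, 14:15-14:30, 18:15-18:45.
The longest is 10:30-13:30 at 180 minutes.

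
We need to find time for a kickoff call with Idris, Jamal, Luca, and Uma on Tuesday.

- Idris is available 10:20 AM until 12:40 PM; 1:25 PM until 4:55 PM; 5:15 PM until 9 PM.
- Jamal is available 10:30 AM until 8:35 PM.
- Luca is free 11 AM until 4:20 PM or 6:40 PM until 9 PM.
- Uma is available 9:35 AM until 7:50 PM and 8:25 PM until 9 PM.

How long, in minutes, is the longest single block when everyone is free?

175

Idris ∩ Jamal: 10:30-12:40, 13:25-16:55, 17:15-20:35.
Idris ∩ Jamal ∩ Luca: 11:00-12:40, 13:25-16:20, 18:40-20:35.
Idris ∩ Jamal ∩ Luca ∩ Uma: 11:00-12:40, 13:25-16:20, 18:40-19:50, 20:25-20:35.
Those are the intersection windows.
The longest is 13:25-16:20 at 175 minutes.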